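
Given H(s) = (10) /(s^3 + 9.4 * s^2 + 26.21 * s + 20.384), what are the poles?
Set denominator = 0: s^3 + 9.4*s^2 + 26.21*s + 20.384 = (s + 4.9)(s + 1.3)(s + 3.2) = 0 → Poles: -1.3, -3.2, -4.9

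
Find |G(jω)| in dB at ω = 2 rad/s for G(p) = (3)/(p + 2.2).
Substitute p = j*2: G(j2) = 0.746606 - 0.678733j.
|G(j2)| = sqrt(Re² + Im²) = 1.009.
20*log₁₀(1.009) = 0.08 dB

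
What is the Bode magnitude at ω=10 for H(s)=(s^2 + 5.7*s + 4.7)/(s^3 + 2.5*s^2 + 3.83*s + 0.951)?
Substitute s = j*10: H(j10) = -0.0314954 - 0.107252j.
|H(j10)| = sqrt(Re² + Im²) = 0.1118.
20*log₁₀(0.1118) = -19.03 dB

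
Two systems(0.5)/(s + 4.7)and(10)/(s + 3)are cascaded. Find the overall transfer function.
Series: H = H₁ · H₂ = (n₁·n₂)/(d₁·d₂).
Num: n₁·n₂ = 5. Den: d₁·d₂ = s^2 + 7.7*s + 14.1.
H(s) = (5)/(s^2 + 7.7*s + 14.1)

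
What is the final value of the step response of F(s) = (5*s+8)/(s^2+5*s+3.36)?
FVT: lim_{t→∞} y(t) = lim_{s→0} s*Y(s) where Y(s) = F(s)/s.
= lim_{s→0} F(s) = F(0) = num(0)/den(0) = 8/3.36 = 2.381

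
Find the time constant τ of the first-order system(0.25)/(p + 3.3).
First-order system: τ = -1/pole. Pole = -3.3. τ = -1/(-3.3) = 0.303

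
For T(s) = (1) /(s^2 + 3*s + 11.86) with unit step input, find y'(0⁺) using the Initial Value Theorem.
IVT: y'(0⁺) = lim_{s→∞} s²·Y(s) = lim_{s→∞} s·T(s).
deg(num) = 0, deg(den) = 2, relative degree = 2 ≥ 2, so s·T(s) → 0. Initial slope = 0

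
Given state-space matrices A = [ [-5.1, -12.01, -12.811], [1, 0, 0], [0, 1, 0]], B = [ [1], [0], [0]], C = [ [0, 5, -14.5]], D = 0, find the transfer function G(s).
G(s) = C(sI - A)⁻¹B + D.
Characteristic polynomial det(sI - A) = s^3 + 5.1*s^2 + 12.01*s + 12.811.
Numerator from C·adj(sI-A)·B + D·det(sI-A) = 5*s - 14.5.
G(s) = (5*s - 14.5)/(s^3 + 5.1*s^2 + 12.01*s + 12.811)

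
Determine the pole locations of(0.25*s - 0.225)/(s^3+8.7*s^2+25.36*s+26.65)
Set denominator = 0: s^3 + 8.7*s^2 + 25.36*s + 26.65 = (s + 4.1)(s^2 + 4.6*s + 6.5) = 0 → Poles: -2.3 + 1.1j, -2.3 - 1.1j, -4.1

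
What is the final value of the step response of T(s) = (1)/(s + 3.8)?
FVT: lim_{t→∞} y(t) = lim_{s→0} s*Y(s) where Y(s) = T(s)/s.
= lim_{s→0} T(s) = T(0) = num(0)/den(0) = 1/3.8 = 0.2632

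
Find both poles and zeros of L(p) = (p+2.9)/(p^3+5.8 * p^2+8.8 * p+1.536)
Set denominator = 0: p^3 + 5.8*p^2 + 8.8*p + 1.536 = (p + 2.4)(p + 0.2)(p + 3.2) = 0 → Poles: -0.2, -2.4, -3.2
Set numerator = 0: p + 2.9 = 0 → Zeros: -2.9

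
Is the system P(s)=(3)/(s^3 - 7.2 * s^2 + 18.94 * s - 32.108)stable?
Denominator: s^3 - 7.2*s^2 + 18.94*s - 32.108 = (s - 4.6)(s^2 - 2.6*s + 6.98). Poles: 1.3 + 2.3j, 1.3 - 2.3j, 4.6. All Re(p)<0: No (unstable)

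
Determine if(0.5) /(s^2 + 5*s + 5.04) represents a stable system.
Denominator: s^2 + 5*s + 5.04 = (s + 3.6)(s + 1.4). Poles: -1.4, -3.6. All Re(p)<0: Yes (stable)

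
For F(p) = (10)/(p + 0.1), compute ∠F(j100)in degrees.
Substitute p = j*100: F(j100) = 9.99999e-05 - 0.0999999j.
∠F(j100) = atan2(Im, Re) = atan2(-0.0999999, 9.99999e-05) = -89.94°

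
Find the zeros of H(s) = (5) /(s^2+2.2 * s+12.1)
Numerator is a nonzero constant (5) → Zeros: none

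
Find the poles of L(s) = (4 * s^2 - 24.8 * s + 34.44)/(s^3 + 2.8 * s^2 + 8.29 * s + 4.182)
Set denominator = 0: s^3 + 2.8*s^2 + 8.29*s + 4.182 = (s + 0.6)(s^2 + 2.2*s + 6.97) = 0 → Poles: -0.6, -1.1 + 2.4j, -1.1 - 2.4j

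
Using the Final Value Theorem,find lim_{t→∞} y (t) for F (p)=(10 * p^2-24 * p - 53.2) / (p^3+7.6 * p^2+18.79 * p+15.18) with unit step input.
FVT: lim_{t→∞} y(t) = lim_{p→0} p*Y(p) where Y(p) = F(p)/p.
= lim_{p→0} F(p) = F(0) = num(0)/den(0) = -53.2/15.18 = -3.505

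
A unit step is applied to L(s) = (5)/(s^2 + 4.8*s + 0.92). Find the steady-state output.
FVT: lim_{t→∞} y(t) = lim_{s→0} s*Y(s) where Y(s) = L(s)/s.
= lim_{s→0} L(s) = L(0) = num(0)/den(0) = 5/0.92 = 5.435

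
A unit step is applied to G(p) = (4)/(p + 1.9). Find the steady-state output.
FVT: lim_{t→∞} y(t) = lim_{p→0} p*Y(p) where Y(p) = G(p)/p.
= lim_{p→0} G(p) = G(0) = num(0)/den(0) = 4/1.9 = 2.105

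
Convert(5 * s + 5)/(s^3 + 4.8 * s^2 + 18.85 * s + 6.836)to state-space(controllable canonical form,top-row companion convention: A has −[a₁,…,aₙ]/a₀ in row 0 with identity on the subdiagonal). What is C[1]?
Reachable canonical form: C = numerator coefficients (right-aligned, zero-padded to length n).
num = 5*s + 5, C = [[0, 5, 5]].
C[1] = 5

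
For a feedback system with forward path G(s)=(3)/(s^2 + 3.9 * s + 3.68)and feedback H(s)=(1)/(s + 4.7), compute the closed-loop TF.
Closed-loop T = G/(1+GH).
Numerator: G_num * H_den = 3*s + 14.1.
Denominator: G_den * H_den + G_num * H_num = (s^3 + 8.6*s^2 + 22.01*s + 17.296) + (3) = s^3 + 8.6*s^2 + 22.01*s + 20.296.
T(s) = (3*s + 14.1)/(s^3 + 8.6*s^2 + 22.01*s + 20.296)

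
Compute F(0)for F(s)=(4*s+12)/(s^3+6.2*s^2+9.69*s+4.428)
DC gain = F(0) = num(0)/den(0) = 12/4.428 = 2.71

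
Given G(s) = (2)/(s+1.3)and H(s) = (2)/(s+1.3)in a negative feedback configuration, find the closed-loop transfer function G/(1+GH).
Closed-loop T = G/(1+GH).
Numerator: G_num * H_den = 2*s + 2.6.
Denominator: G_den * H_den + G_num * H_num = (s^2 + 2.6*s + 1.69) + (4) = s^2 + 2.6*s + 5.69.
T(s) = (2*s + 2.6)/(s^2 + 2.6*s + 5.69)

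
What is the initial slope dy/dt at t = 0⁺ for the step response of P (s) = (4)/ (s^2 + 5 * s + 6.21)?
IVT: y'(0⁺) = lim_{s→∞} s²·Y(s) = lim_{s→∞} s·P(s).
deg(num) = 0, deg(den) = 2, relative degree = 2 ≥ 2, so s·P(s) → 0. Initial slope = 0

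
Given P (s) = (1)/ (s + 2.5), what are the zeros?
Numerator is a nonzero constant (1) → Zeros: none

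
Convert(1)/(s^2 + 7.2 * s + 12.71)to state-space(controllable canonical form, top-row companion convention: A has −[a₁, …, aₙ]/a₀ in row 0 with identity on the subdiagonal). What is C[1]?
Reachable canonical form: C = numerator coefficients (right-aligned, zero-padded to length n).
num = 1, C = [[0, 1]].
C[1] = 1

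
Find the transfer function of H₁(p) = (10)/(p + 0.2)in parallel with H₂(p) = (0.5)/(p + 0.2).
Parallel: H = H₁ + H₂ = (n₁·d₂ + n₂·d₁)/(d₁·d₂).
n₁·d₂ = 10*p + 2. n₂·d₁ = 0.5*p + 0.1. Sum = 10.5*p + 2.1. d₁·d₂ = p^2 + 0.4*p + 0.04.
H(p) = (10.5*p + 2.1)/(p^2 + 0.4*p + 0.04)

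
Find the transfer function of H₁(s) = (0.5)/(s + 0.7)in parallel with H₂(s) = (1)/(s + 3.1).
Parallel: H = H₁ + H₂ = (n₁·d₂ + n₂·d₁)/(d₁·d₂).
n₁·d₂ = 0.5*s + 1.55. n₂·d₁ = s + 0.7. Sum = 1.5*s + 2.25. d₁·d₂ = s^2 + 3.8*s + 2.17.
H(s) = (1.5*s + 2.25)/(s^2 + 3.8*s + 2.17)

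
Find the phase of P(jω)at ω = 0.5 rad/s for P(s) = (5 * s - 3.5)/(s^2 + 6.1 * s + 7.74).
Substitute s = j*0.5: P(j0.5) = -0.284239 + 0.449523j.
∠P(j0.5) = atan2(Im, Re) = atan2(0.449523, -0.284239) = 122.31°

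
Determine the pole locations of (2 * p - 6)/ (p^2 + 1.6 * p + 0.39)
Set denominator = 0: p^2 + 1.6*p + 0.39 = (p + 1.3)(p + 0.3) = 0 → Poles: -0.3, -1.3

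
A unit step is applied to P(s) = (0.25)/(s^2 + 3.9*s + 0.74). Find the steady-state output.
FVT: lim_{t→∞} y(t) = lim_{s→0} s*Y(s) where Y(s) = P(s)/s.
= lim_{s→0} P(s) = P(0) = num(0)/den(0) = 0.25/0.74 = 0.3378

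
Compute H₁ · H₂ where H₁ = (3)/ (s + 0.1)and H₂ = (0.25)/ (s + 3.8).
Series: H = H₁ · H₂ = (n₁·n₂)/(d₁·d₂).
Num: n₁·n₂ = 0.75. Den: d₁·d₂ = s^2 + 3.9*s + 0.38.
H(s) = (0.75)/(s^2 + 3.9*s + 0.38)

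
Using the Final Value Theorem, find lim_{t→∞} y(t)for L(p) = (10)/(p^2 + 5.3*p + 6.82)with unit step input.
FVT: lim_{t→∞} y(t) = lim_{p→0} p*Y(p) where Y(p) = L(p)/p.
= lim_{p→0} L(p) = L(0) = num(0)/den(0) = 10/6.82 = 1.466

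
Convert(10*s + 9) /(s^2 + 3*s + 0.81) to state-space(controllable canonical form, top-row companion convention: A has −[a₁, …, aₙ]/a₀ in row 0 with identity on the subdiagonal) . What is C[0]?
Reachable canonical form: C = numerator coefficients (right-aligned, zero-padded to length n).
num = 10*s + 9, C = [[10, 9]].
C[0] = 10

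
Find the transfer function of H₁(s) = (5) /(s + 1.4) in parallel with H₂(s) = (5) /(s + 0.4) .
Parallel: H = H₁ + H₂ = (n₁·d₂ + n₂·d₁)/(d₁·d₂).
n₁·d₂ = 5*s + 2. n₂·d₁ = 5*s + 7. Sum = 10*s + 9. d₁·d₂ = s^2 + 1.8*s + 0.56.
H(s) = (10*s + 9)/(s^2 + 1.8*s + 0.56)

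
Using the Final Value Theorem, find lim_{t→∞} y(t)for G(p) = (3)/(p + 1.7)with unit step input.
FVT: lim_{t→∞} y(t) = lim_{p→0} p*Y(p) where Y(p) = G(p)/p.
= lim_{p→0} G(p) = G(0) = num(0)/den(0) = 3/1.7 = 1.765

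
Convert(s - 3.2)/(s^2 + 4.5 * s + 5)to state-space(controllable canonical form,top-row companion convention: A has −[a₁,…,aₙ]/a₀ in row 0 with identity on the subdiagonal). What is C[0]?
Reachable canonical form: C = numerator coefficients (right-aligned, zero-padded to length n).
num = s - 3.2, C = [[1, -3.2]].
C[0] = 1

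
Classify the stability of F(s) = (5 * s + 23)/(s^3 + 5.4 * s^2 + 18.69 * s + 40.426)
Denominator: s^3 + 5.4*s^2 + 18.69*s + 40.426 = (s + 3.4)(s^2 + 2*s + 11.89). Poles: -1 + 3.3j, -1 - 3.3j, -3.4. Stable (all poles in LHP)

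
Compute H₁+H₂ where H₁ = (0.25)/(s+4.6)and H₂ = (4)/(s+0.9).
Parallel: H = H₁ + H₂ = (n₁·d₂ + n₂·d₁)/(d₁·d₂).
n₁·d₂ = 0.25*s + 0.225. n₂·d₁ = 4*s + 18.4. Sum = 4.25*s + 18.625. d₁·d₂ = s^2 + 5.5*s + 4.14.
H(s) = (4.25*s + 18.625)/(s^2 + 5.5*s + 4.14)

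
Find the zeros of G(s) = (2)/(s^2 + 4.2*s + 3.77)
Numerator is a nonzero constant (2) → Zeros: none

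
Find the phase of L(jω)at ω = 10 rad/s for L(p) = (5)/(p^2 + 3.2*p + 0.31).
Substitute p = j*10: L(j10) = -0.0454703 - 0.0145957j.
∠L(j10) = atan2(Im, Re) = atan2(-0.0145957, -0.0454703) = -162.20°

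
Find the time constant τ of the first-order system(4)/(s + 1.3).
First-order system: τ = -1/pole. Pole = -1.3. τ = -1/(-1.3) = 0.7692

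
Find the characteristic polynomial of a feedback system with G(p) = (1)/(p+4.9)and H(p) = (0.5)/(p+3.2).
Characteristic poly = G_den * H_den + G_num * H_num = (p^2 + 8.1*p + 15.68) + (0.5) = p^2 + 8.1*p + 16.18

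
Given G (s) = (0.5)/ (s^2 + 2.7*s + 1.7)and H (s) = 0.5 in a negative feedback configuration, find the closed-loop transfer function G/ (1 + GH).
Closed-loop T = G/(1+GH).
Numerator: G_num * H_den = 0.5.
Denominator: G_den * H_den + G_num * H_num = (s^2 + 2.7*s + 1.7) + (0.25) = s^2 + 2.7*s + 1.95.
T(s) = (0.5)/(s^2 + 2.7*s + 1.95)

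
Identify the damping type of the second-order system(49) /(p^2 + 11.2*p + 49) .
Standard form: ωn²/(p²+2ζωn·p+ωn²) gives ωn=7, ζ=0.8.
Underdamped (ζ = 0.8 < 1)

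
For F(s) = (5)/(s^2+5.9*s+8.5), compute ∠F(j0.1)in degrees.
Substitute s = j*0.1: F(j0.1) = 0.586098 - 0.04073j.
∠F(j0.1) = atan2(Im, Re) = atan2(-0.04073, 0.586098) = -3.98°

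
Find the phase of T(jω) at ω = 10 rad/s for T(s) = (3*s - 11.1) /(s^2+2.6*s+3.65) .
Substitute s = j*10: T(j10) = 0.185704 - 0.261253j.
∠T(j10) = atan2(Im, Re) = atan2(-0.261253, 0.185704) = -54.59°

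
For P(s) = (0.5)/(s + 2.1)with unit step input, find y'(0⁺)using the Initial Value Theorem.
IVT: y'(0⁺) = lim_{s→∞} s²·Y(s) = lim_{s→∞} s·P(s).
deg(num) = 0, deg(den) = 1, relative degree = 1, so s·P(s) → (leading num)/(leading den) = 0.5/1 = 0.5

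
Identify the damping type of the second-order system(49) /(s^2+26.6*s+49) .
Standard form: ωn²/(s²+2ζωn·s+ωn²) gives ωn=7, ζ=1.9.
Overdamped (ζ = 1.9 > 1)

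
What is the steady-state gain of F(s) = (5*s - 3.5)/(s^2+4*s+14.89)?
DC gain = F(0) = num(0)/den(0) = -3.5/14.89 = -0.2351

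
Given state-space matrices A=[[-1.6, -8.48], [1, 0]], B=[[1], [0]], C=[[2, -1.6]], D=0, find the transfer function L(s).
L(s) = C(sI - A)⁻¹B + D.
Characteristic polynomial det(sI - A) = s^2 + 1.6*s + 8.48.
Numerator from C·adj(sI-A)·B + D·det(sI-A) = 2*s - 1.6.
L(s) = (2*s - 1.6)/(s^2 + 1.6*s + 8.48)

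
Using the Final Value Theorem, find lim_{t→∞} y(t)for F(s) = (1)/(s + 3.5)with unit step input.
FVT: lim_{t→∞} y(t) = lim_{s→0} s*Y(s) where Y(s) = F(s)/s.
= lim_{s→0} F(s) = F(0) = num(0)/den(0) = 1/3.5 = 0.2857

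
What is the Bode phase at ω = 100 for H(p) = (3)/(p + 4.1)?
Substitute p = j*100: H(j100) = 0.00122794 - 0.0299497j.
∠H(j100) = atan2(Im, Re) = atan2(-0.0299497, 0.00122794) = -87.65°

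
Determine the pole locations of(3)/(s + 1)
Set denominator = 0: s + 1 = 0 → Poles: -1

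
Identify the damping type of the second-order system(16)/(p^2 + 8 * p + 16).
Standard form: ωn²/(p²+2ζωn·p+ωn²) gives ωn=4, ζ=1.
Critically damped (ζ = 1)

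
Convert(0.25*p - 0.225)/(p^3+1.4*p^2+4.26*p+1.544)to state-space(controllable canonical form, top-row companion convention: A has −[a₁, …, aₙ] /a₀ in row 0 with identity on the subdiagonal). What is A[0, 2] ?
Reachable canonical form for den = p^3 + 1.4*p^2 + 4.26*p + 1.544: top row of A = -[a₁,a₂,...,aₙ]/a₀, ones on the subdiagonal, zeros elsewhere.
A = [[-1.4, -4.26, -1.544], [1, 0, 0], [0, 1, 0]].
A[0,2] = -1.544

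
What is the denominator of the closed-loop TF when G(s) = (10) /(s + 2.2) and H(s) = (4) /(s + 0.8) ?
Characteristic poly = G_den * H_den + G_num * H_num = (s^2 + 3*s + 1.76) + (40) = s^2 + 3*s + 41.76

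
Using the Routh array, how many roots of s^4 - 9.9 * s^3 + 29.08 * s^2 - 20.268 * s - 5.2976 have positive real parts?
Routh array:
s^4: [1, 29.08, -5.2976]; s^3: [-9.9, -20.268]; s^2: [27.0327, -5.2976]; s^1: [-22.2081]; s^0: [-5.2976]
First column: [1, -9.9, 27.0327, -22.2081, -5.2976]. Sign changes = RHP roots = 3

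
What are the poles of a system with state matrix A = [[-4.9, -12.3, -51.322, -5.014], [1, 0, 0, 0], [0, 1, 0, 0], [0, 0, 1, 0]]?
Eigenvalues solve det(λI - A) = 0.
Characteristic polynomial: λ^4 + 4.9*λ^3 + 12.3*λ^2 + 51.322*λ + 5.014 = 0.
Factor: (λ + 0.1)(λ + 4.6)(λ^2 + 0.2*λ + 10.9) = 0.
Roots: -0.1, -0.1 + 3.3j, -0.1 - 3.3j, -4.6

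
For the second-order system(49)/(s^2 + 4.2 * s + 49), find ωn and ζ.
Standard form: ωn²/(s²+2ζωn·s+ωn²).
const=49=ωn² → ωn=7, s coeff=4.2=2ζωn → ζ=0.3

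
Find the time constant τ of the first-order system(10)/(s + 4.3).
First-order system: τ = -1/pole. Pole = -4.3. τ = -1/(-4.3) = 0.2326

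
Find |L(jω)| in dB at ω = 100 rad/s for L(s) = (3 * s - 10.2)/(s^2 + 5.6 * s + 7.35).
Substitute s = j*100: L(j100) = 0.00269476 - 0.029871j.
|L(j100)| = sqrt(Re² + Im²) = 0.02999.
20*log₁₀(0.02999) = -30.46 dB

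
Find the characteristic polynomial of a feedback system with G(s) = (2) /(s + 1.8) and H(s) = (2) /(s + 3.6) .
Characteristic poly = G_den * H_den + G_num * H_num = (s^2 + 5.4*s + 6.48) + (4) = s^2 + 5.4*s + 10.48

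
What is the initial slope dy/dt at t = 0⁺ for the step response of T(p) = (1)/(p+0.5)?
IVT: y'(0⁺) = lim_{p→∞} p²·Y(p) = lim_{p→∞} p·T(p).
deg(num) = 0, deg(den) = 1, relative degree = 1, so p·T(p) → (leading num)/(leading den) = 1/1 = 1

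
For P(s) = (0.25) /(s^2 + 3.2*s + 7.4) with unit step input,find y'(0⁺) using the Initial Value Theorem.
IVT: y'(0⁺) = lim_{s→∞} s²·Y(s) = lim_{s→∞} s·P(s).
deg(num) = 0, deg(den) = 2, relative degree = 2 ≥ 2, so s·P(s) → 0. Initial slope = 0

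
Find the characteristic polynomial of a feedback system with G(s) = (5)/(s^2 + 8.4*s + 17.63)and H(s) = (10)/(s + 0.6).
Characteristic poly = G_den * H_den + G_num * H_num = (s^3 + 9*s^2 + 22.67*s + 10.578) + (50) = s^3 + 9*s^2 + 22.67*s + 60.578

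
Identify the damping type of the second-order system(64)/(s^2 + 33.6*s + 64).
Standard form: ωn²/(s²+2ζωn·s+ωn²) gives ωn=8, ζ=2.1.
Overdamped (ζ = 2.1 > 1)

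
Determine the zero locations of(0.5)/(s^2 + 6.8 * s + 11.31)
Numerator is a nonzero constant (0.5) → Zeros: none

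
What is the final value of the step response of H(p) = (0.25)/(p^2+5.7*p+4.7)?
FVT: lim_{t→∞} y(t) = lim_{p→0} p*Y(p) where Y(p) = H(p)/p.
= lim_{p→0} H(p) = H(0) = num(0)/den(0) = 0.25/4.7 = 0.05319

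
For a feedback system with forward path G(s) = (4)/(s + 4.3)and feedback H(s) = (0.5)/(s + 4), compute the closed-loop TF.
Closed-loop T = G/(1+GH).
Numerator: G_num * H_den = 4*s + 16.
Denominator: G_den * H_den + G_num * H_num = (s^2 + 8.3*s + 17.2) + (2) = s^2 + 8.3*s + 19.2.
T(s) = (4*s + 16)/(s^2 + 8.3*s + 19.2)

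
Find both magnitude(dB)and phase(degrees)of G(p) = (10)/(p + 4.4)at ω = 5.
Substitute p = j*5: G(j5) = 0.991885 - 1.12714j.
|G| = 20*log₁₀(sqrt(Re²+Im²)) = 3.53 dB.
∠G = atan2(Im, Re) = -48.65°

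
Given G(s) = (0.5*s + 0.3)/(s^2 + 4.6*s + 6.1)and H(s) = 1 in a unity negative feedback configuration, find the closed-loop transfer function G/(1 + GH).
Closed-loop T = G/(1+GH).
Numerator: G_num * H_den = 0.5*s + 0.3.
Denominator: G_den * H_den + G_num * H_num = (s^2 + 4.6*s + 6.1) + (0.5*s + 0.3) = s^2 + 5.1*s + 6.4.
T(s) = (0.5*s + 0.3)/(s^2 + 5.1*s + 6.4)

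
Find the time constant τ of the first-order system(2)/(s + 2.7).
First-order system: τ = -1/pole. Pole = -2.7. τ = -1/(-2.7) = 0.3704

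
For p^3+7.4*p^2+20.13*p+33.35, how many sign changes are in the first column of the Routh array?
Routh array:
p^3: [1, 20.13]; p^2: [7.4, 33.35]; p^1: [15.6232]; p^0: [33.35]
First column: [1, 7.4, 15.6232, 33.35]. Sign changes = 0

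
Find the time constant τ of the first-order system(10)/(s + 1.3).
First-order system: τ = -1/pole. Pole = -1.3. τ = -1/(-1.3) = 0.7692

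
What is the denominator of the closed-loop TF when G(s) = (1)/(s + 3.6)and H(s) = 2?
Characteristic poly = G_den * H_den + G_num * H_num = (s + 3.6) + (2) = s + 5.6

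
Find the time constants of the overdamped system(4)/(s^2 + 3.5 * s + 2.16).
Overdamped: real poles at -0.8, -2.7. τ = -1/pole → τ₁ = 1.25, τ₂ = 0.3704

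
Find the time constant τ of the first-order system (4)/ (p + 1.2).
First-order system: τ = -1/pole. Pole = -1.2. τ = -1/(-1.2) = 0.8333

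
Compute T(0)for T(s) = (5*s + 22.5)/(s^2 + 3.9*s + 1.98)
DC gain = T(0) = num(0)/den(0) = 22.5/1.98 = 11.36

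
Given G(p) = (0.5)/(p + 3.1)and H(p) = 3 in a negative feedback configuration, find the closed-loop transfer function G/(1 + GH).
Closed-loop T = G/(1+GH).
Numerator: G_num * H_den = 0.5.
Denominator: G_den * H_den + G_num * H_num = (p + 3.1) + (1.5) = p + 4.6.
T(p) = (0.5)/(p + 4.6)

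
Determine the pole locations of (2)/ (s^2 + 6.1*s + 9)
Set denominator = 0: s^2 + 6.1*s + 9 = (s + 3.6)(s + 2.5) = 0 → Poles: -2.5, -3.6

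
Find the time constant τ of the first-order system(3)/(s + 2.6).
First-order system: τ = -1/pole. Pole = -2.6. τ = -1/(-2.6) = 0.3846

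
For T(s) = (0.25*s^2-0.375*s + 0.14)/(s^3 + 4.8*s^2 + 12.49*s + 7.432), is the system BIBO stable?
Denominator: s^3 + 4.8*s^2 + 12.49*s + 7.432 = (s + 0.8)(s^2 + 4*s + 9.29). Poles: -0.8, -2 + 2.3j, -2 - 2.3j. All Re(p)<0: Yes (stable)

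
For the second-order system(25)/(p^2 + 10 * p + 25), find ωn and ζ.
Standard form: ωn²/(p²+2ζωn·p+ωn²).
const=25=ωn² → ωn=5, p coeff=10=2ζωn → ζ=1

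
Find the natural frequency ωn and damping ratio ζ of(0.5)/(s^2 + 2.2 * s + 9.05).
Underdamped: complex pole -1.1 + 2.8j. ωn = |pole| = 3.008, ζ = -Re(pole)/ωn = 0.3657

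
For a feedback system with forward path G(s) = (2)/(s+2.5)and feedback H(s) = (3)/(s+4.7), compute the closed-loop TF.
Closed-loop T = G/(1+GH).
Numerator: G_num * H_den = 2*s + 9.4.
Denominator: G_den * H_den + G_num * H_num = (s^2 + 7.2*s + 11.75) + (6) = s^2 + 7.2*s + 17.75.
T(s) = (2*s + 9.4)/(s^2 + 7.2*s + 17.75)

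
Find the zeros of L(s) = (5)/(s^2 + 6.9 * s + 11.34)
Numerator is a nonzero constant (5) → Zeros: none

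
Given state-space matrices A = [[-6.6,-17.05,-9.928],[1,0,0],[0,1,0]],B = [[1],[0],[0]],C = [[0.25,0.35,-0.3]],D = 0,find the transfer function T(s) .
T(s) = C(sI - A)⁻¹B + D.
Characteristic polynomial det(sI - A) = s^3 + 6.6*s^2 + 17.05*s + 9.928.
Numerator from C·adj(sI-A)·B + D·det(sI-A) = 0.25*s^2 + 0.35*s - 0.3.
T(s) = (0.25*s^2 + 0.35*s - 0.3)/(s^3 + 6.6*s^2 + 17.05*s + 9.928)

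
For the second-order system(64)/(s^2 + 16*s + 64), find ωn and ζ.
Standard form: ωn²/(s²+2ζωn·s+ωn²).
const=64=ωn² → ωn=8, s coeff=16=2ζωn → ζ=1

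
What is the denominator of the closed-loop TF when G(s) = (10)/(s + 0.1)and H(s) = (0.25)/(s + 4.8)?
Characteristic poly = G_den * H_den + G_num * H_num = (s^2 + 4.9*s + 0.48) + (2.5) = s^2 + 4.9*s + 2.98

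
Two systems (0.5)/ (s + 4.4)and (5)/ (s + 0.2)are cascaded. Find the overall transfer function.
Series: H = H₁ · H₂ = (n₁·n₂)/(d₁·d₂).
Num: n₁·n₂ = 2.5. Den: d₁·d₂ = s^2 + 4.6*s + 0.88.
H(s) = (2.5)/(s^2 + 4.6*s + 0.88)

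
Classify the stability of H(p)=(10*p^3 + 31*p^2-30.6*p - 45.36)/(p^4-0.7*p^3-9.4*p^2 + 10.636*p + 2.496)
Denominator: p^4 - 0.7*p^3 - 9.4*p^2 + 10.636*p + 2.496 = (p - 1.5)(p - 2.6)(p + 0.2)(p + 3.2). Poles: -0.2, -3.2, 1.5, 2.6. Unstable (2 pole(s) in RHP)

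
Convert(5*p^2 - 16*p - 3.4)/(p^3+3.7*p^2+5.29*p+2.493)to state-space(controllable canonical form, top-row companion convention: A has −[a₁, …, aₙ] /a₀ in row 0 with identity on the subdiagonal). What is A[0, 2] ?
Reachable canonical form for den = p^3 + 3.7*p^2 + 5.29*p + 2.493: top row of A = -[a₁,a₂,...,aₙ]/a₀, ones on the subdiagonal, zeros elsewhere.
A = [[-3.7, -5.29, -2.493], [1, 0, 0], [0, 1, 0]].
A[0,2] = -2.493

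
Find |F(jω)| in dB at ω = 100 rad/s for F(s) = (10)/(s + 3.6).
Substitute s = j*100: F(j100) = 0.00359534 - 0.0998706j.
|F(j100)| = sqrt(Re² + Im²) = 0.09994.
20*log₁₀(0.09994) = -20.01 dB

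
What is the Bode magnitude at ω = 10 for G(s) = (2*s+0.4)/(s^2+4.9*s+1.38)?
Substitute s = j*10: G(j10) = 0.0775591 - 0.164263j.
|G(j10)| = sqrt(Re² + Im²) = 0.1817.
20*log₁₀(0.1817) = -14.82 dB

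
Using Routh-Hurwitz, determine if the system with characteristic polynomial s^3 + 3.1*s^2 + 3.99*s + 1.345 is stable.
Routh array:
s^3: [1, 3.99]; s^2: [3.1, 1.345]; s^1: [3.55613]; s^0: [1.345]
First column: [1, 3.1, 3.55613, 1.345]. Sign changes = 0.
Yes, stable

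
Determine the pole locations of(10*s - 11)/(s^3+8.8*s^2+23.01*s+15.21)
Set denominator = 0: s^3 + 8.8*s^2 + 23.01*s + 15.21 = (s + 3.9)(s + 1)(s + 3.9) = 0 → Poles: -1, -3.9, -3.9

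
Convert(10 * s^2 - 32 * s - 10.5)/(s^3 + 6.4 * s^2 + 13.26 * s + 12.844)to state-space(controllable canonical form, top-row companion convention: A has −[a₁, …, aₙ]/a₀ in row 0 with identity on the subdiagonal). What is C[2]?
Reachable canonical form: C = numerator coefficients (right-aligned, zero-padded to length n).
num = 10*s^2 - 32*s - 10.5, C = [[10, -32, -10.5]].
C[2] = -10.5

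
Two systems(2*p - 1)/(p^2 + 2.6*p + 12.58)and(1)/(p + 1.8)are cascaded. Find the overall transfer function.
Series: H = H₁ · H₂ = (n₁·n₂)/(d₁·d₂).
Num: n₁·n₂ = 2*p - 1. Den: d₁·d₂ = p^3 + 4.4*p^2 + 17.26*p + 22.644.
H(p) = (2*p - 1)/(p^3 + 4.4*p^2 + 17.26*p + 22.644)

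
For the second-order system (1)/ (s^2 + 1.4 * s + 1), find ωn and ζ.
Standard form: ωn²/(s²+2ζωn·s+ωn²).
const=1=ωn² → ωn=1, s coeff=1.4=2ζωn → ζ=0.7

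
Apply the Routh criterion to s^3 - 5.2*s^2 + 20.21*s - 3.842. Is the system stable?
Routh array:
s^3: [1, 20.21]; s^2: [-5.2, -3.842]; s^1: [19.4712]; s^0: [-3.842]
First column: [1, -5.2, 19.4712, -3.842]. Sign changes = 3.
No, unstable (3 RHP root(s))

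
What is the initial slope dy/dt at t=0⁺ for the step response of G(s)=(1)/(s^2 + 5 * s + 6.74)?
IVT: y'(0⁺) = lim_{s→∞} s²·Y(s) = lim_{s→∞} s·G(s).
deg(num) = 0, deg(den) = 2, relative degree = 2 ≥ 2, so s·G(s) → 0. Initial slope = 0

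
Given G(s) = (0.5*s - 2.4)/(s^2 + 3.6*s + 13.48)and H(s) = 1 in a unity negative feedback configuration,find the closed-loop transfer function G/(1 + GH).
Closed-loop T = G/(1+GH).
Numerator: G_num * H_den = 0.5*s - 2.4.
Denominator: G_den * H_den + G_num * H_num = (s^2 + 3.6*s + 13.48) + (0.5*s - 2.4) = s^2 + 4.1*s + 11.08.
T(s) = (0.5*s - 2.4)/(s^2 + 4.1*s + 11.08)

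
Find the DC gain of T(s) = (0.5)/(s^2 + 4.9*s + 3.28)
DC gain = T(0) = num(0)/den(0) = 0.5/3.28 = 0.1524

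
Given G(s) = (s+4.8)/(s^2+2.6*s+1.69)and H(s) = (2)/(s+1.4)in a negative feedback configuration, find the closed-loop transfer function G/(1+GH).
Closed-loop T = G/(1+GH).
Numerator: G_num * H_den = s^2 + 6.2*s + 6.72.
Denominator: G_den * H_den + G_num * H_num = (s^3 + 4*s^2 + 5.33*s + 2.366) + (2*s + 9.6) = s^3 + 4*s^2 + 7.33*s + 11.966.
T(s) = (s^2 + 6.2*s + 6.72)/(s^3 + 4*s^2 + 7.33*s + 11.966)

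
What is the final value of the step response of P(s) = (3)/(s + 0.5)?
FVT: lim_{t→∞} y(t) = lim_{s→0} s*Y(s) where Y(s) = P(s)/s.
= lim_{s→0} P(s) = P(0) = num(0)/den(0) = 3/0.5 = 6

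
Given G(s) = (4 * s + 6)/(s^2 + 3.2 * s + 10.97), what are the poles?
Set denominator = 0: s^2 + 3.2*s + 10.97 = 0 → Poles: -1.6 + 2.9j, -1.6 - 2.9j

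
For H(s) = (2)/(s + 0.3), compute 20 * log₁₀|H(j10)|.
Substitute s = j*10: H(j10) = 0.0059946 - 0.19982j.
|H(j10)| = sqrt(Re² + Im²) = 0.1999.
20*log₁₀(0.1999) = -13.98 dB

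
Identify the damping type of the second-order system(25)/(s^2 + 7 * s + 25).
Standard form: ωn²/(s²+2ζωn·s+ωn²) gives ωn=5, ζ=0.7.
Underdamped (ζ = 0.7 < 1)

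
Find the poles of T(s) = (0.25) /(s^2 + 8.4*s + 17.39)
Set denominator = 0: s^2 + 8.4*s + 17.39 = (s + 4.7)(s + 3.7) = 0 → Poles: -3.7, -4.7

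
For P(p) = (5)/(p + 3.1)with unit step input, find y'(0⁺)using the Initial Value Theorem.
IVT: y'(0⁺) = lim_{p→∞} p²·Y(p) = lim_{p→∞} p·P(p).
deg(num) = 0, deg(den) = 1, relative degree = 1, so p·P(p) → (leading num)/(leading den) = 5/1 = 5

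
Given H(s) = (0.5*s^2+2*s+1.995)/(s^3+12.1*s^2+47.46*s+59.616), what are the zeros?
Set numerator = 0: 0.5*s^2 + 2*s + 1.995 = 0.5*(s + 1.9)(s + 2.1) = 0 → Zeros: -1.9, -2.1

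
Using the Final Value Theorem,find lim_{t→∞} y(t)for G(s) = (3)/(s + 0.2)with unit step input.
FVT: lim_{t→∞} y(t) = lim_{s→0} s*Y(s) where Y(s) = G(s)/s.
= lim_{s→0} G(s) = G(0) = num(0)/den(0) = 3/0.2 = 15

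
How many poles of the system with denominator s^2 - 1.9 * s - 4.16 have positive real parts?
s^2 - 1.9*s - 4.16 = (s - 3.2)(s + 1.3). Poles: -1.3, 3.2. RHP poles (Re>0): 1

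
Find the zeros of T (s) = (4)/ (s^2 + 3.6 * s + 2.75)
Numerator is a nonzero constant (4) → Zeros: none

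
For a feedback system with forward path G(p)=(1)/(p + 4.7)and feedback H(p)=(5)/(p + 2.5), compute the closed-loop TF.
Closed-loop T = G/(1+GH).
Numerator: G_num * H_den = p + 2.5.
Denominator: G_den * H_den + G_num * H_num = (p^2 + 7.2*p + 11.75) + (5) = p^2 + 7.2*p + 16.75.
T(p) = (p + 2.5)/(p^2 + 7.2*p + 16.75)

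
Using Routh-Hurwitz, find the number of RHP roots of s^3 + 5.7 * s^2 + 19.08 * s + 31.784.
Routh array:
s^3: [1, 19.08]; s^2: [5.7, 31.784]; s^1: [13.5039]; s^0: [31.784]
First column: [1, 5.7, 13.5039, 31.784]. Sign changes = RHP roots = 0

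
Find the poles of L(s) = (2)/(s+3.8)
Set denominator = 0: s + 3.8 = 0 → Poles: -3.8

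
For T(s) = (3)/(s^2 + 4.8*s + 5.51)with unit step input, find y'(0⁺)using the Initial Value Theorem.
IVT: y'(0⁺) = lim_{s→∞} s²·Y(s) = lim_{s→∞} s·T(s).
deg(num) = 0, deg(den) = 2, relative degree = 2 ≥ 2, so s·T(s) → 0. Initial slope = 0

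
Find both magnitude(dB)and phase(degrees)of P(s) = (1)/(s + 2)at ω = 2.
Substitute s = j*2: P(j2) = 0.25 - 0.25j.
|P| = 20*log₁₀(sqrt(Re²+Im²)) = -9.03 dB.
∠P = atan2(Im, Re) = -45.00°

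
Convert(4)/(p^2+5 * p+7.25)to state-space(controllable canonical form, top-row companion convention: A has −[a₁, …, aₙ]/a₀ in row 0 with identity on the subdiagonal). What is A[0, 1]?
Reachable canonical form for den = p^2 + 5*p + 7.25: top row of A = -[a₁,a₂,...,aₙ]/a₀, ones on the subdiagonal, zeros elsewhere.
A = [[-5, -7.25], [1, 0]].
A[0,1] = -7.25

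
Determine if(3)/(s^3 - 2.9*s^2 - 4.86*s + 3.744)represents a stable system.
Denominator: s^3 - 2.9*s^2 - 4.86*s + 3.744 = (s - 0.6)(s + 1.6)(s - 3.9). Poles: -1.6, 0.6, 3.9. All Re(p)<0: No (unstable)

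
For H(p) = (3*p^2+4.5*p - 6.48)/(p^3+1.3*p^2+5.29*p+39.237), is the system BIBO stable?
Denominator: p^3 + 1.3*p^2 + 5.29*p + 39.237 = (p + 3.3)(p^2 - 2*p + 11.89). Poles: -3.3, 1 + 3.3j, 1 - 3.3j. All Re(p)<0: No (unstable)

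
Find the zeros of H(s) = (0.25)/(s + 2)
Numerator is a nonzero constant (0.25) → Zeros: none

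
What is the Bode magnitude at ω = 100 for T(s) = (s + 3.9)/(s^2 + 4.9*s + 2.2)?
Substitute s = j*100: T(j100) = 9.98899e-05 - 0.0099973j.
|T(j100)| = sqrt(Re² + Im²) = 0.009998.
20*log₁₀(0.009998) = -40.00 dB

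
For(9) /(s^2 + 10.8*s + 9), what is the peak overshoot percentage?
Standard form: ωn²/(s²+2ζωn·s+ωn²) → ωn = 3, ζ = 1.8.
ζ ≥ 1, so the response is non-oscillatory: peak overshoot = 0%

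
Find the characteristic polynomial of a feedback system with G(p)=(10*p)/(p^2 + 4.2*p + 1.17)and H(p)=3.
Characteristic poly = G_den * H_den + G_num * H_num = (p^2 + 4.2*p + 1.17) + (30*p) = p^2 + 34.2*p + 1.17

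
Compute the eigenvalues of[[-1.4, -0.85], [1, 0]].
Eigenvalues solve det(λI - A) = 0.
Characteristic polynomial: λ^2 + 1.4*λ + 0.85 = 0.
Roots: -0.7 + 0.6j, -0.7 - 0.6j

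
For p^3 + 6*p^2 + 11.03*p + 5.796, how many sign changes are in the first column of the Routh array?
Routh array:
p^3: [1, 11.03]; p^2: [6, 5.796]; p^1: [10.064]; p^0: [5.796]
First column: [1, 6, 10.064, 5.796]. Sign changes = 0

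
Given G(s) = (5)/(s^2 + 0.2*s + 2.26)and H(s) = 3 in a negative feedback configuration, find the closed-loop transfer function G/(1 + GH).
Closed-loop T = G/(1+GH).
Numerator: G_num * H_den = 5.
Denominator: G_den * H_den + G_num * H_num = (s^2 + 0.2*s + 2.26) + (15) = s^2 + 0.2*s + 17.26.
T(s) = (5)/(s^2 + 0.2*s + 17.26)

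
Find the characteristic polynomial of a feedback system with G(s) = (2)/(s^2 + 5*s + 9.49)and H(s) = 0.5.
Characteristic poly = G_den * H_den + G_num * H_num = (s^2 + 5*s + 9.49) + (1) = s^2 + 5*s + 10.49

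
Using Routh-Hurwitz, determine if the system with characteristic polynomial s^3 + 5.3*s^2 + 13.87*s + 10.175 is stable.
Routh array:
s^3: [1, 13.87]; s^2: [5.3, 10.175]; s^1: [11.9502]; s^0: [10.175]
First column: [1, 5.3, 11.9502, 10.175]. Sign changes = 0.
Yes, stable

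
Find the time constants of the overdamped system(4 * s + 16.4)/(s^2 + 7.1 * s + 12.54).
Overdamped: real poles at -3.3, -3.8. τ = -1/pole → τ₁ = 0.303, τ₂ = 0.2632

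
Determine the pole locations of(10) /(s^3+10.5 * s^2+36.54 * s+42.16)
Set denominator = 0: s^3 + 10.5*s^2 + 36.54*s + 42.16 = (s + 3.4)(s + 4)(s + 3.1) = 0 → Poles: -3.1, -3.4, -4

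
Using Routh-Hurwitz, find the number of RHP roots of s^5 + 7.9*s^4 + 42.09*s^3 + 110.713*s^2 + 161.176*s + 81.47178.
Routh array:
s^5: [1, 42.09, 161.176]; s^4: [7.9, 110.713, 81.47178]; s^3: [28.0757, 150.863]; s^2: [68.2628, 81.47178]; s^1: [117.355]; s^0: [81.47178]
First column: [1, 7.9, 28.0757, 68.2628, 117.355, 81.47178]. Sign changes = RHP roots = 0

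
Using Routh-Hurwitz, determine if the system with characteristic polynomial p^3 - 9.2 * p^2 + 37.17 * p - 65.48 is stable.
Routh array:
p^3: [1, 37.17]; p^2: [-9.2, -65.48]; p^1: [30.0526]; p^0: [-65.48]
First column: [1, -9.2, 30.0526, -65.48]. Sign changes = 3.
No, unstable (3 RHP root(s))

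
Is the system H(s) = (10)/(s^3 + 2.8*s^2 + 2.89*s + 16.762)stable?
Denominator: s^3 + 2.8*s^2 + 2.89*s + 16.762 = (s + 3.4)(s^2 - 0.6*s + 4.93). Poles: -3.4, 0.3 + 2.2j, 0.3 - 2.2j. All Re(p)<0: No (unstable)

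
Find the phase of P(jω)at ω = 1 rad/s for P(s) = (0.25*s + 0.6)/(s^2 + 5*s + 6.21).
Substitute s = j*1: P(j1) = 0.0839213 - 0.032554j.
∠P(j1) = atan2(Im, Re) = atan2(-0.032554, 0.0839213) = -21.20°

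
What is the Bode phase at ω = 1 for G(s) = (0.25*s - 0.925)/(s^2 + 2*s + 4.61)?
Substitute s = j*1: G(j1) = -0.1667 + 0.161607j.
∠G(j1) = atan2(Im, Re) = atan2(0.161607, -0.1667) = 135.89°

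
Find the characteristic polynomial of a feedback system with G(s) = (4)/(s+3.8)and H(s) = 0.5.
Characteristic poly = G_den * H_den + G_num * H_num = (s + 3.8) + (2) = s + 5.8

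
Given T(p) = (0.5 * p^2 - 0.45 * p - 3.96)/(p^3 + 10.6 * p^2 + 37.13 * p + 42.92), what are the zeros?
Set numerator = 0: 0.5*p^2 - 0.45*p - 3.96 = 0.5*(p + 2.4)(p - 3.3) = 0 → Zeros: -2.4, 3.3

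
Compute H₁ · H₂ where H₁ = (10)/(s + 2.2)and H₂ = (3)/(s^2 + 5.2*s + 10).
Series: H = H₁ · H₂ = (n₁·n₂)/(d₁·d₂).
Num: n₁·n₂ = 30. Den: d₁·d₂ = s^3 + 7.4*s^2 + 21.44*s + 22.
H(s) = (30)/(s^3 + 7.4*s^2 + 21.44*s + 22)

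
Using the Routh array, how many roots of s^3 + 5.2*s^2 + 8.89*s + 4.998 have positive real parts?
Routh array:
s^3: [1, 8.89]; s^2: [5.2, 4.998]; s^1: [7.92885]; s^0: [4.998]
First column: [1, 5.2, 7.92885, 4.998]. Sign changes = RHP roots = 0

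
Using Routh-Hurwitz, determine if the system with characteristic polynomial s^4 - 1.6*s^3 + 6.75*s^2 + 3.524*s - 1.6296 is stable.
Routh array:
s^4: [1, 6.75, -1.6296]; s^3: [-1.6, 3.524]; s^2: [8.9525, -1.6296]; s^1: [3.23276]; s^0: [-1.6296]
First column: [1, -1.6, 8.9525, 3.23276, -1.6296]. Sign changes = 3.
No, unstable (3 RHP root(s))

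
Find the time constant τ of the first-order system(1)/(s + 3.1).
First-order system: τ = -1/pole. Pole = -3.1. τ = -1/(-3.1) = 0.3226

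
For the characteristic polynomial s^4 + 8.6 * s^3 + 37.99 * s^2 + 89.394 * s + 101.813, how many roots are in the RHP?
s^4 + 8.6*s^3 + 37.99*s^2 + 89.394*s + 101.813 = (s^2 + 5.2*s + 9.01)(s^2 + 3.4*s + 11.3). Poles: -1.7 + 2.9j, -1.7 - 2.9j, -2.6 + 1.5j, -2.6 - 1.5j. RHP poles (Re>0): 0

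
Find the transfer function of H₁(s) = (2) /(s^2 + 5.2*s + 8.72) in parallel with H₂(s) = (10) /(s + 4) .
Parallel: H = H₁ + H₂ = (n₁·d₂ + n₂·d₁)/(d₁·d₂).
n₁·d₂ = 2*s + 8. n₂·d₁ = 10*s^2 + 52*s + 87.2. Sum = 10*s^2 + 54*s + 95.2. d₁·d₂ = s^3 + 9.2*s^2 + 29.52*s + 34.88.
H(s) = (10*s^2 + 54*s + 95.2)/(s^3 + 9.2*s^2 + 29.52*s + 34.88)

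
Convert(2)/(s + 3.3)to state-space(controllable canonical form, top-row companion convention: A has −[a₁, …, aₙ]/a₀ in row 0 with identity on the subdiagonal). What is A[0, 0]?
Reachable canonical form for den = s + 3.3: top row of A = -[a₁,a₂,...,aₙ]/a₀, ones on the subdiagonal, zeros elsewhere.
A = [[-3.3]].
A[0,0] = -3.3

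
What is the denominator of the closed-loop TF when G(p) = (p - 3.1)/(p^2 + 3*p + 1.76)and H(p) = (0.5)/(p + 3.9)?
Characteristic poly = G_den * H_den + G_num * H_num = (p^3 + 6.9*p^2 + 13.46*p + 6.864) + (0.5*p - 1.55) = p^3 + 6.9*p^2 + 13.96*p + 5.314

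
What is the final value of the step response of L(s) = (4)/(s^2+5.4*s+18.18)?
FVT: lim_{t→∞} y(t) = lim_{s→0} s*Y(s) where Y(s) = L(s)/s.
= lim_{s→0} L(s) = L(0) = num(0)/den(0) = 4/18.18 = 0.22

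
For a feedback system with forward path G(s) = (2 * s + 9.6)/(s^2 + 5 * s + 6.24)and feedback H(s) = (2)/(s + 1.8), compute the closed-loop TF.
Closed-loop T = G/(1+GH).
Numerator: G_num * H_den = 2*s^2 + 13.2*s + 17.28.
Denominator: G_den * H_den + G_num * H_num = (s^3 + 6.8*s^2 + 15.24*s + 11.232) + (4*s + 19.2) = s^3 + 6.8*s^2 + 19.24*s + 30.432.
T(s) = (2*s^2 + 13.2*s + 17.28)/(s^3 + 6.8*s^2 + 19.24*s + 30.432)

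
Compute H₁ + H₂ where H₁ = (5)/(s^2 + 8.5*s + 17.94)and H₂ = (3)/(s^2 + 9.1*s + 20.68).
Parallel: H = H₁ + H₂ = (n₁·d₂ + n₂·d₁)/(d₁·d₂).
n₁·d₂ = 5*s^2 + 45.5*s + 103.4. n₂·d₁ = 3*s^2 + 25.5*s + 53.82. Sum = 8*s^2 + 71*s + 157.22. d₁·d₂ = s^4 + 17.6*s^3 + 115.97*s^2 + 339.034*s + 370.9992.
H(s) = (8*s^2 + 71*s + 157.22)/(s^4 + 17.6*s^3 + 115.97*s^2 + 339.034*s + 370.9992)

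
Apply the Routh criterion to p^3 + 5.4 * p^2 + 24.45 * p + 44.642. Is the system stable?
Routh array:
p^3: [1, 24.45]; p^2: [5.4, 44.642]; p^1: [16.183]; p^0: [44.642]
First column: [1, 5.4, 16.183, 44.642]. Sign changes = 0.
Yes, stable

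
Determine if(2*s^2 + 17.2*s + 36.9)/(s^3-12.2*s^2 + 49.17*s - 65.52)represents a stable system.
Denominator: s^3 - 12.2*s^2 + 49.17*s - 65.52 = (s - 3.9)(s - 3.5)(s - 4.8). Poles: 3.5, 3.9, 4.8. All Re(p)<0: No (unstable)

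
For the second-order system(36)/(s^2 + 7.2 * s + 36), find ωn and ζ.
Standard form: ωn²/(s²+2ζωn·s+ωn²).
const=36=ωn² → ωn=6, s coeff=7.2=2ζωn → ζ=0.6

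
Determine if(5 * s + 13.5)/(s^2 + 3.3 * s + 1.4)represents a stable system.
Denominator: s^2 + 3.3*s + 1.4 = (s + 2.8)(s + 0.5). Poles: -0.5, -2.8. All Re(p)<0: Yes (stable)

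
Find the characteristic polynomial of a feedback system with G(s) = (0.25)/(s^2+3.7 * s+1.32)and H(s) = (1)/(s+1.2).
Characteristic poly = G_den * H_den + G_num * H_num = (s^3 + 4.9*s^2 + 5.76*s + 1.584) + (0.25) = s^3 + 4.9*s^2 + 5.76*s + 1.834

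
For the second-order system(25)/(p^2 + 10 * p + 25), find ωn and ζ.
Standard form: ωn²/(p²+2ζωn·p+ωn²).
const=25=ωn² → ωn=5, p coeff=10=2ζωn → ζ=1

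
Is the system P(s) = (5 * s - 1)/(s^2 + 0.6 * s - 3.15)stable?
Denominator: s^2 + 0.6*s - 3.15 = (s - 1.5)(s + 2.1). Poles: -2.1, 1.5. All Re(p)<0: No (unstable)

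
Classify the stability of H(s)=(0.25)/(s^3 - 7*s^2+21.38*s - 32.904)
Denominator: s^3 - 7*s^2 + 21.38*s - 32.904 = (s - 3.6)(s^2 - 3.4*s + 9.14). Poles: 1.7 + 2.5j, 1.7 - 2.5j, 3.6. Unstable (3 pole(s) in RHP)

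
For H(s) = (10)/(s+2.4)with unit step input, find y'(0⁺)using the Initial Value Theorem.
IVT: y'(0⁺) = lim_{s→∞} s²·Y(s) = lim_{s→∞} s·H(s).
deg(num) = 0, deg(den) = 1, relative degree = 1, so s·H(s) → (leading num)/(leading den) = 10/1 = 10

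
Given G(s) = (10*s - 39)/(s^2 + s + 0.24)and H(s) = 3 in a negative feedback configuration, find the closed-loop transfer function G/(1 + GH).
Closed-loop T = G/(1+GH).
Numerator: G_num * H_den = 10*s - 39.
Denominator: G_den * H_den + G_num * H_num = (s^2 + s + 0.24) + (30*s - 117) = s^2 + 31*s - 116.76.
T(s) = (10*s - 39)/(s^2 + 31*s - 116.76)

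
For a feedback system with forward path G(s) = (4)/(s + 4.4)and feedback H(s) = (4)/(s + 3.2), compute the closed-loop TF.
Closed-loop T = G/(1+GH).
Numerator: G_num * H_den = 4*s + 12.8.
Denominator: G_den * H_den + G_num * H_num = (s^2 + 7.6*s + 14.08) + (16) = s^2 + 7.6*s + 30.08.
T(s) = (4*s + 12.8)/(s^2 + 7.6*s + 30.08)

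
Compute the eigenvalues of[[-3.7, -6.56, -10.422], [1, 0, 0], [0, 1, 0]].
Eigenvalues solve det(λI - A) = 0.
Characteristic polynomial: λ^3 + 3.7*λ^2 + 6.56*λ + 10.422 = 0.
Factor: (λ + 2.7)(λ^2 + λ + 3.86) = 0.
Roots: -0.5 + 1.9j, -0.5 - 1.9j, -2.7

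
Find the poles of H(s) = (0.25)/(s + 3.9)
Set denominator = 0: s + 3.9 = 0 → Poles: -3.9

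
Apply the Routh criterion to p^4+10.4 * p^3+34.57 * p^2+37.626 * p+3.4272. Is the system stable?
Routh array:
p^4: [1, 34.57, 3.4272]; p^3: [10.4, 37.626]; p^2: [30.9521, 3.4272]; p^1: [36.4745]; p^0: [3.4272]
First column: [1, 10.4, 30.9521, 36.4745, 3.4272]. Sign changes = 0.
Yes, stable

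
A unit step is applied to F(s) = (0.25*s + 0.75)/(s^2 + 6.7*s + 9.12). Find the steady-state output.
FVT: lim_{t→∞} y(t) = lim_{s→0} s*Y(s) where Y(s) = F(s)/s.
= lim_{s→0} F(s) = F(0) = num(0)/den(0) = 0.75/9.12 = 0.08224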